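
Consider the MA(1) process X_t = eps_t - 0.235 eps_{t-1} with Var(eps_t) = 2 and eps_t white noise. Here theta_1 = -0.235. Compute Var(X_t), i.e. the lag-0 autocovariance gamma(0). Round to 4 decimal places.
\gamma(0) = 2.1105

For an MA(q) process X_t = eps_t + sum_i theta_i eps_{t-i} with
Var(eps_t) = sigma^2, the variance is
  gamma(0) = sigma^2 * (1 + sum_i theta_i^2).
  sum_i theta_i^2 = (-0.235)^2 = 0.055225.
  gamma(0) = 2 * (1 + 0.055225) = 2 * 1.055225 = 2.11045, which rounds to 2.1105.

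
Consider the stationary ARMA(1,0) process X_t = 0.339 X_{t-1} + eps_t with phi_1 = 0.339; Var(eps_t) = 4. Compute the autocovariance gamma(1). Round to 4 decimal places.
\gamma(1) = 1.5321

Multiply the model equation by X_{t-k} and take expectations. With theta_0 = psi_0 = 1 and psi_j the MA(infinity) weights, this gives
  gamma(k) - sum_i phi_i gamma(k-i) = c_k,
  c_k = sigma^2 * sum_{j=k..q} theta_j psi_{j-k}   (c_k = 0 for k > q),
using gamma(-m) = gamma(m).
Pure AR (q = 0): c_0 = sigma^2 = 4, c_k = 0 for k >= 1.
Equations for k = 0 and k = 1 (AR order 1):
  gamma(0) = phi_1 gamma(1) + c_0
  gamma(1) = phi_1 gamma(0) + c_1
Substituting the second into the first: gamma(0) (1 - phi_1^2) = c_0 + phi_1 c_1, so
  gamma(0) = c_0 / (1 - phi_1^2) = 4 / (1 - (0.339)^2) = 4 / 0.885079 = 4.519371.
  gamma(1) = phi_1 gamma(0) = (0.339)(4.519371) = 1.532067.
Therefore gamma(1) = 1.5321 (to 4 decimal places).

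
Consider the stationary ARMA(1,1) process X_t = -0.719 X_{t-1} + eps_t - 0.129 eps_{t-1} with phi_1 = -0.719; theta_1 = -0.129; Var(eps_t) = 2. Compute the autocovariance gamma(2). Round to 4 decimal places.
\gamma(2) = 2.7586

Multiply the model equation by X_{t-k} and take expectations. With theta_0 = psi_0 = 1 and psi_j the MA(infinity) weights, this gives
  gamma(k) - sum_i phi_i gamma(k-i) = c_k,
  c_k = sigma^2 * sum_{j=k..q} theta_j psi_{j-k}   (c_k = 0 for k > q),
using gamma(-m) = gamma(m).
psi-weights needed (psi_j = theta_j + sum_i phi_i psi_{j-i}):
  psi_1 = theta_1 + phi_1 = -0.129 + (-0.719) = -0.848
Right-hand sides:
  c_0 = sigma^2 (1 + theta_1 psi_1) = 2 * (1 + (-0.129)(-0.848)) = 2 * 1.109392 = 2.218784
  c_1 = sigma^2 theta_1 = 2 * (-0.129) = -0.258
  c_2 = 0
Equations for k = 0 and k = 1 (AR order 1):
  gamma(0) = phi_1 gamma(1) + c_0
  gamma(1) = phi_1 gamma(0) + c_1
Substituting the second into the first: gamma(0) (1 - phi_1^2) = c_0 + phi_1 c_1, so
  gamma(0) = (c_0 + phi_1 c_1) / (1 - phi_1^2) = (2.218784 + (-0.719)(-0.258)) / (1 - (-0.719)^2) = 2.404286 / 0.483039 = 4.977416.
  gamma(1) = phi_1 gamma(0) + c_1 = (-0.719)(4.977416) + (-0.258) = -3.836762.
For k = 2 (> q): gamma(2) = phi_1 gamma(1) = (-0.719)(-3.836762) = 2.758632.
Therefore gamma(2) = 2.7586 (to 4 decimal places).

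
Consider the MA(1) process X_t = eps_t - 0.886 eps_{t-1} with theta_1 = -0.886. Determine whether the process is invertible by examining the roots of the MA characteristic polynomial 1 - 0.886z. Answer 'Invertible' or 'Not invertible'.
\text{Invertible}

The MA(q) characteristic polynomial is P(z) = 1 - 0.886z.
Invertibility requires all roots to lie outside the unit circle, i.e. |z| > 1 for every root.
This is linear in z: 1 + (-0.886) z = 0  =>  z = -1/(-0.886) = 1.128668,  |z| = 1.128668.
Moduli of all roots: 1.1287.
All moduli strictly greater than 1? Yes.
Verdict: Invertible.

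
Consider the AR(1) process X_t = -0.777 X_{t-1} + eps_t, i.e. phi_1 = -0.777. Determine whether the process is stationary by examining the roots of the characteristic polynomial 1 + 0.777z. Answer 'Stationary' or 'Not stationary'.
\text{Stationary}

The AR(p) characteristic polynomial is P(z) = 1 + 0.777z.
Stationarity requires all roots to lie outside the unit circle, i.e. |z| > 1 for every root.
This is linear in z: 1 + (0.777) z = 0  =>  z = -1/(0.777) = -1.287001,  |z| = 1.287001.
Moduli of all roots: 1.2870.
All moduli strictly greater than 1? Yes.
Verdict: Stationary.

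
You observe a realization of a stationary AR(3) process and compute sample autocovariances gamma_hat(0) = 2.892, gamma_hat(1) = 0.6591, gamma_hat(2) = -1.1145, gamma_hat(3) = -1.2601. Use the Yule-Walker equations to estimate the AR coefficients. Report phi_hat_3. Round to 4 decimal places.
\hat\phi_{3} = -0.2710

The Yule-Walker equations for an AR(p) process read, in matrix form,
  Gamma_p phi = r_p,   with   (Gamma_p)_{ij} = gamma(|i - j|),
                       (r_p)_i = gamma(i),   i,j = 1..p.
Substitute the sample gammas (Toeplitz matrix and right-hand side of size 3):
  Gamma_p = [[2.892, 0.6591, -1.1145], [0.6591, 2.892, 0.6591], [-1.1145, 0.6591, 2.892]]
  r_p     = [0.6591, -1.1145, -1.2601]
Written out (R1..R3):
  (R1) 2.892 phi_1 + 0.6591 phi_2 - 1.1145 phi_3 = 0.6591
  (R2) 0.6591 phi_1 + 2.892 phi_2 + 0.6591 phi_3 = -1.1145
  (R3) -1.1145 phi_1 + 0.6591 phi_2 + 2.892 phi_3 = -1.2601
Gaussian elimination:
  R2 <- R2 - (0.6591/2.892) R1 = R2 - (0.227905) R1:  2.741788 phi_2 + 0.9131 phi_3 = -1.264712
  R3 <- R3 - (-1.1145/2.892) R1 = R3 - (-0.385373) R1:  0.9131 phi_2 + 2.462501 phi_3 = -1.0061
  R3 <- R3 - (0.9131/2.741788) R2 = R3 - (0.333031) R2:  2.158411 phi_3 = -0.584912
Back-substitution:
  phi_hat_3 = -0.584912 / 2.158411 = -0.270992
  phi_hat_2 = (-1.264712 - (0.9131)(-0.270992)) / 2.741788 = -0.371024
  phi_hat_1 = (0.6591 - (0.6591)(-0.371024) - (-1.1145)(-0.270992)) / 2.892 = 0.208029
So phi_hat = [0.2080, -0.3710, -0.2710].
Therefore phi_hat_3 = -0.2710.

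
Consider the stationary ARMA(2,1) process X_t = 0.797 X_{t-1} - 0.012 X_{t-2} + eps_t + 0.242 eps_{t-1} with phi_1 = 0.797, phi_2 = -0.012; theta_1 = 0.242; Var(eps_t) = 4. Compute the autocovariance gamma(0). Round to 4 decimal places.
\gamma(0) = 15.1667

Multiply the model equation by X_{t-k} and take expectations. With theta_0 = psi_0 = 1 and psi_j the MA(infinity) weights, this gives
  gamma(k) - sum_i phi_i gamma(k-i) = c_k,
  c_k = sigma^2 * sum_{j=k..q} theta_j psi_{j-k}   (c_k = 0 for k > q),
using gamma(-m) = gamma(m).
psi-weights needed (psi_j = theta_j + sum_i phi_i psi_{j-i}):
  psi_1 = theta_1 + phi_1 = 0.242 + (0.797) = 1.039
Right-hand sides:
  c_0 = sigma^2 (1 + theta_1 psi_1) = 4 * (1 + (0.242)(1.039)) = 4 * 1.251438 = 5.005752
  c_1 = sigma^2 theta_1 = 4 * (0.242) = 0.968
  c_2 = 0
Equations for k = 0, 1, 2 (AR order 2, c_2 = 0):
  (E0) gamma(0) = phi_1 gamma(1) + phi_2 gamma(2) + c_0
  (E1) gamma(1) = phi_1 gamma(0) + phi_2 gamma(1) + c_1
  (E2) gamma(2) = phi_1 gamma(1) + phi_2 gamma(0)
From (E1): gamma(1) = A gamma(0) + B with
  A = phi_1 / (1 - phi_2) = 0.797 / 1.012 = 0.787549,   B = c_1 / (1 - phi_2) = 0.968 / 1.012 = 0.956522.
Insert (E2) into (E0): gamma(0) (1 - phi_2^2) = phi_1 (1 + phi_2) gamma(1) + c_0.
  phi_1 (1 + phi_2) = (0.797)(0.988) = 0.787436,   1 - phi_2^2 = 0.999856.
Replace gamma(1) by A gamma(0) + B and collect gamma(0):
  gamma(0) [0.999856 - (0.787436)(0.787549)] = (0.787436)(0.956522) + 5.005752
  gamma(0) * 0.379711 = 5.758952
  gamma(0) = 5.758952 / 0.379711 = 15.166661.
Therefore gamma(0) = 15.1667 (to 4 decimal places).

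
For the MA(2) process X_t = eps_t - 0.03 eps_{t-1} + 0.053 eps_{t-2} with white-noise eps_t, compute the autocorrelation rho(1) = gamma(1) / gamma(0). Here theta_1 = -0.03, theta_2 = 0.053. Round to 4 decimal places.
\rho(1) = -0.0315

For an MA(q) process with theta_0 = 1, the autocovariance is
  gamma(k) = sigma^2 * sum_{i=0..q-k} theta_i * theta_{i+k},
and rho(k) = gamma(k) / gamma(0). Sigma^2 cancels.
  numerator   = (1)*(-0.03) + (-0.03)*(0.053) = -0.03159.
  denominator = (1)^2 + (-0.03)^2 + (0.053)^2 = 1.003709.
  rho(1) = -0.03159 / 1.003709 = -0.0315.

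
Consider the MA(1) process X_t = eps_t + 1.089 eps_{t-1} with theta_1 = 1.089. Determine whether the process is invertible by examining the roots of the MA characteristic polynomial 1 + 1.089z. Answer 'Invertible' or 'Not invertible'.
\text{Not invertible}

The MA(q) characteristic polynomial is P(z) = 1 + 1.089z.
Invertibility requires all roots to lie outside the unit circle, i.e. |z| > 1 for every root.
This is linear in z: 1 + (1.089) z = 0  =>  z = -1/(1.089) = -0.918274,  |z| = 0.918274.
Moduli of all roots: 0.9183.
All moduli strictly greater than 1? No.
Verdict: Not invertible.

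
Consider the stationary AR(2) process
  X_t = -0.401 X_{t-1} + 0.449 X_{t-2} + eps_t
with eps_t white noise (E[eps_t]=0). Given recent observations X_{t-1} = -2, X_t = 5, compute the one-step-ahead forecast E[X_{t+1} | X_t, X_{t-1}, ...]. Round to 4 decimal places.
E[X_{t+1} \mid \mathcal F_t] = -2.9030

For an AR(p) model X_t = c + sum_i phi_i X_{t-i} + eps_t, the
one-step-ahead conditional mean is
  E[X_{t+1} | X_t, ...] = c + sum_i phi_i X_{t+1-i}.
Substitute known values:
  E[X_{t+1} | ...] = (-0.401) * (5) + (0.449) * (-2)
                   = -2.9030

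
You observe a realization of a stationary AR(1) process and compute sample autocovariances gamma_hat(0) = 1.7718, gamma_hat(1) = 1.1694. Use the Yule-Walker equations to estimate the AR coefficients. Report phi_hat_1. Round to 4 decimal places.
\hat\phi_{1} = 0.6600

The Yule-Walker equations for an AR(p) process read, in matrix form,
  Gamma_p phi = r_p,   with   (Gamma_p)_{ij} = gamma(|i - j|),
                       (r_p)_i = gamma(i),   i,j = 1..p.
Substitute the sample gammas (Toeplitz matrix and right-hand side of size 1):
  Gamma_p = [[1.7718]]
  r_p     = [1.1694]
With p = 1 this is the single equation gamma(0) phi_1 = gamma(1):
  phi_hat_1 = gamma(1) / gamma(0) = 1.1694 / 1.7718 = 0.6600.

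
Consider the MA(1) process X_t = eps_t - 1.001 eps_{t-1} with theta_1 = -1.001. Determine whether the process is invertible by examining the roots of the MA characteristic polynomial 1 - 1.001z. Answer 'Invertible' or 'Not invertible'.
\text{Not invertible}

The MA(q) characteristic polynomial is P(z) = 1 - 1.001z.
Invertibility requires all roots to lie outside the unit circle, i.e. |z| > 1 for every root.
This is linear in z: 1 + (-1.001) z = 0  =>  z = -1/(-1.001) = 0.999001,  |z| = 0.999001.
Moduli of all roots: 0.9990.
All moduli strictly greater than 1? No.
Verdict: Not invertible.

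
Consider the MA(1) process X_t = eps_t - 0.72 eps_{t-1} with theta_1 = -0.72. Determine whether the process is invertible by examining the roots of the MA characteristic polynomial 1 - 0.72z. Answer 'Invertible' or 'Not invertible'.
\text{Invertible}

The MA(q) characteristic polynomial is P(z) = 1 - 0.72z.
Invertibility requires all roots to lie outside the unit circle, i.e. |z| > 1 for every root.
This is linear in z: 1 + (-0.72) z = 0  =>  z = -1/(-0.72) = 1.388889,  |z| = 1.388889.
Moduli of all roots: 1.3889.
All moduli strictly greater than 1? Yes.
Verdict: Invertible.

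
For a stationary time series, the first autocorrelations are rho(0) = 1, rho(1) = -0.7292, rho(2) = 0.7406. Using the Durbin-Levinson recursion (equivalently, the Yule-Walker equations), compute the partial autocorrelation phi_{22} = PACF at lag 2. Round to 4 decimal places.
\phi_{22} = 0.4460

The PACF at lag k is phi_{kk}, the last component of the solution
to the Yule-Walker system G_k phi = r_k where
  (G_k)_{ij} = rho(|i - j|), (r_k)_i = rho(i), i,j = 1..k.
Equivalently, Durbin-Levinson gives phi_{kk} iteratively:
  phi_{11} = rho(1)
  phi_{kk} = [rho(k) - sum_{j=1..k-1} phi_{k-1,j} rho(k-j)]
            / [1 - sum_{j=1..k-1} phi_{k-1,j} rho(j)],
  phi_{k,j} = phi_{k-1,j} - phi_{kk} phi_{k-1,k-j},  j = 1..k-1.
Step k = 1:
  phi_11 = rho(1) = -0.7292.
Step k = 2:
  phi_22 = [rho(2) - phi_11 rho(1)] / [1 - phi_11 rho(1)] = [0.7406 - (-0.7292)(-0.7292)] / [1 - (-0.7292)(-0.7292)]
         = 0.20886736 / 0.46826736 = 0.446.
Therefore phi_{22} = 0.4460.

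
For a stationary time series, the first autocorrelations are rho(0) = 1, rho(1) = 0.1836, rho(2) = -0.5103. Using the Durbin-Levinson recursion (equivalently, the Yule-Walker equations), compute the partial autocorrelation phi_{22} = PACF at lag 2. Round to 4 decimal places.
\phi_{22} = -0.5630

The PACF at lag k is phi_{kk}, the last component of the solution
to the Yule-Walker system G_k phi = r_k where
  (G_k)_{ij} = rho(|i - j|), (r_k)_i = rho(i), i,j = 1..k.
Equivalently, Durbin-Levinson gives phi_{kk} iteratively:
  phi_{11} = rho(1)
  phi_{kk} = [rho(k) - sum_{j=1..k-1} phi_{k-1,j} rho(k-j)]
            / [1 - sum_{j=1..k-1} phi_{k-1,j} rho(j)],
  phi_{k,j} = phi_{k-1,j} - phi_{kk} phi_{k-1,k-j},  j = 1..k-1.
Step k = 1:
  phi_11 = rho(1) = 0.1836.
Step k = 2:
  phi_22 = [rho(2) - phi_11 rho(1)] / [1 - phi_11 rho(1)] = [-0.5103 - (0.1836)(0.1836)] / [1 - (0.1836)(0.1836)]
         = -0.54400896 / 0.96629104 = -0.563.
Therefore phi_{22} = -0.5630.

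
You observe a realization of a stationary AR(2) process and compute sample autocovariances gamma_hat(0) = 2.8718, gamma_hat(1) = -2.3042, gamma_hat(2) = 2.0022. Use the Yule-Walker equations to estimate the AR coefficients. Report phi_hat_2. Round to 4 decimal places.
\hat\phi_{2} = 0.1500

The Yule-Walker equations for an AR(p) process read, in matrix form,
  Gamma_p phi = r_p,   with   (Gamma_p)_{ij} = gamma(|i - j|),
                       (r_p)_i = gamma(i),   i,j = 1..p.
Substitute the sample gammas (Toeplitz matrix and right-hand side of size 2):
  Gamma_p = [[2.8718, -2.3042], [-2.3042, 2.8718]]
  r_p     = [-2.3042, 2.0022]
Written out:
  2.8718 phi_1 - 2.3042 phi_2 = -2.3042
  -2.3042 phi_1 + 2.8718 phi_2 = 2.0022
Solve by Cramer's rule:
  det = gamma(0)^2 - gamma(1)^2 = (2.8718)^2 - (-2.3042)^2 = 8.24723524 - 5.30933764 = 2.9378976
  phi_hat_1 = [gamma(1) gamma(0) - gamma(1) gamma(2)] / det = [(-2.3042)(2.8718) - (-2.3042)(2.0022)] / 2.9378976 = -2.00373232 / 2.9378976 = -0.682
  phi_hat_2 = [gamma(0) gamma(2) - gamma(1)^2] / det = [(2.8718)(2.0022) - (-2.3042)^2] / 2.9378976 = 0.44058032 / 2.9378976 = 0.15
So phi_hat = [-0.6820, 0.1500].
Therefore phi_hat_2 = 0.1500.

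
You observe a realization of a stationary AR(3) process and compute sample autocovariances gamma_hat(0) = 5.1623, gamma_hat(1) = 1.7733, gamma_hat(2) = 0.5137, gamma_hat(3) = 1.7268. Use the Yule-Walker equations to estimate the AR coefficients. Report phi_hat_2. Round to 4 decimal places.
\hat\phi_{2} = -0.1430

The Yule-Walker equations for an AR(p) process read, in matrix form,
  Gamma_p phi = r_p,   with   (Gamma_p)_{ij} = gamma(|i - j|),
                       (r_p)_i = gamma(i),   i,j = 1..p.
Substitute the sample gammas (Toeplitz matrix and right-hand side of size 3):
  Gamma_p = [[5.1623, 1.7733, 0.5137], [1.7733, 5.1623, 1.7733], [0.5137, 1.7733, 5.1623]]
  r_p     = [1.7733, 0.5137, 1.7268]
Written out (R1..R3):
  (R1) 5.1623 phi_1 + 1.7733 phi_2 + 0.5137 phi_3 = 1.7733
  (R2) 1.7733 phi_1 + 5.1623 phi_2 + 1.7733 phi_3 = 0.5137
  (R3) 0.5137 phi_1 + 1.7733 phi_2 + 5.1623 phi_3 = 1.7268
Gaussian elimination:
  R2 <- R2 - (1.7733/5.1623) R1 = R2 - (0.34351) R1:  4.553154 phi_2 + 1.596839 phi_3 = -0.095446
  R3 <- R3 - (0.5137/5.1623) R1 = R3 - (0.09951) R1:  1.596839 phi_2 + 5.111182 phi_3 = 1.550339
  R3 <- R3 - (1.596839/4.553154) R2 = R3 - (0.350711) R2:  4.551154 phi_3 = 1.583813
Back-substitution:
  phi_hat_3 = 1.583813 / 4.551154 = 0.348003
  phi_hat_2 = (-0.095446 - (1.596839)(0.348003)) / 4.553154 = -0.143011
  phi_hat_1 = (1.7733 - (1.7733)(-0.143011) - (0.5137)(0.348003)) / 5.1623 = 0.358006
So phi_hat = [0.3580, -0.1430, 0.3480].
Therefore phi_hat_2 = -0.1430.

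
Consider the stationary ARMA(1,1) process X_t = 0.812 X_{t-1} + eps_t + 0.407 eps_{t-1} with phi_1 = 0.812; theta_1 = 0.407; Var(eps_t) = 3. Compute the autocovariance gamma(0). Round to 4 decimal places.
\gamma(0) = 16.0862

Multiply the model equation by X_{t-k} and take expectations. With theta_0 = psi_0 = 1 and psi_j the MA(infinity) weights, this gives
  gamma(k) - sum_i phi_i gamma(k-i) = c_k,
  c_k = sigma^2 * sum_{j=k..q} theta_j psi_{j-k}   (c_k = 0 for k > q),
using gamma(-m) = gamma(m).
psi-weights needed (psi_j = theta_j + sum_i phi_i psi_{j-i}):
  psi_1 = theta_1 + phi_1 = 0.407 + (0.812) = 1.219
Right-hand sides:
  c_0 = sigma^2 (1 + theta_1 psi_1) = 3 * (1 + (0.407)(1.219)) = 3 * 1.496133 = 4.488399
  c_1 = sigma^2 theta_1 = 3 * (0.407) = 1.221
  c_2 = 0
Equations for k = 0 and k = 1 (AR order 1):
  gamma(0) = phi_1 gamma(1) + c_0
  gamma(1) = phi_1 gamma(0) + c_1
Substituting the second into the first: gamma(0) (1 - phi_1^2) = c_0 + phi_1 c_1, so
  gamma(0) = (c_0 + phi_1 c_1) / (1 - phi_1^2) = (4.488399 + (0.812)(1.221)) / (1 - (0.812)^2) = 5.479851 / 0.340656 = 16.086172.
Therefore gamma(0) = 16.0862 (to 4 decimal places).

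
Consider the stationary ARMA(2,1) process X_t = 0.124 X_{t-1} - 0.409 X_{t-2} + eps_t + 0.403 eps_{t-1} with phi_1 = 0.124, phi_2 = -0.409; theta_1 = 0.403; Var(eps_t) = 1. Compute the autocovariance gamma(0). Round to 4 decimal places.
\gamma(0) = 1.4927

Multiply the model equation by X_{t-k} and take expectations. With theta_0 = psi_0 = 1 and psi_j the MA(infinity) weights, this gives
  gamma(k) - sum_i phi_i gamma(k-i) = c_k,
  c_k = sigma^2 * sum_{j=k..q} theta_j psi_{j-k}   (c_k = 0 for k > q),
using gamma(-m) = gamma(m).
psi-weights needed (psi_j = theta_j + sum_i phi_i psi_{j-i}):
  psi_1 = theta_1 + phi_1 = 0.403 + (0.124) = 0.527
Right-hand sides:
  c_0 = sigma^2 (1 + theta_1 psi_1) = 1 * (1 + (0.403)(0.527)) = 1 * 1.212381 = 1.212381
  c_1 = sigma^2 theta_1 = 1 * (0.403) = 0.403
  c_2 = 0
Equations for k = 0, 1, 2 (AR order 2, c_2 = 0):
  (E0) gamma(0) = phi_1 gamma(1) + phi_2 gamma(2) + c_0
  (E1) gamma(1) = phi_1 gamma(0) + phi_2 gamma(1) + c_1
  (E2) gamma(2) = phi_1 gamma(1) + phi_2 gamma(0)
From (E1): gamma(1) = A gamma(0) + B with
  A = phi_1 / (1 - phi_2) = 0.124 / 1.409 = 0.088006,   B = c_1 / (1 - phi_2) = 0.403 / 1.409 = 0.286018.
Insert (E2) into (E0): gamma(0) (1 - phi_2^2) = phi_1 (1 + phi_2) gamma(1) + c_0.
  phi_1 (1 + phi_2) = (0.124)(0.591) = 0.073284,   1 - phi_2^2 = 0.832719.
Replace gamma(1) by A gamma(0) + B and collect gamma(0):
  gamma(0) [0.832719 - (0.073284)(0.088006)] = (0.073284)(0.286018) + 1.212381
  gamma(0) * 0.82627 = 1.233342
  gamma(0) = 1.233342 / 0.82627 = 1.492662.
Therefore gamma(0) = 1.4927 (to 4 decimal places).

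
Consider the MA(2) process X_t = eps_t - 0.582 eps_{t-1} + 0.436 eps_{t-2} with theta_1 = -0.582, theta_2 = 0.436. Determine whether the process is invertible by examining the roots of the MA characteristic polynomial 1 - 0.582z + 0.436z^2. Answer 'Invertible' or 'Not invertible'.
\text{Invertible}

The MA(q) characteristic polynomial is P(z) = 1 - 0.582z + 0.436z^2.
Invertibility requires all roots to lie outside the unit circle, i.e. |z| > 1 for every root.
Set 1 + (-0.582) z + (0.436) z^2 = 0, i.e. a z^2 + b z + c = 0 with a = 0.436, b = -0.582, c = 1.
Discriminant D = b^2 - 4ac = (-0.582)^2 - 4*(0.436)*1 = 0.338724 - (1.744) = -1.405276.
D < 0, so the roots are the complex-conjugate pair z = (-b +/- i sqrt(-D)) / (2a) = 0.6674 +/- 1.3595i.
For a conjugate pair |z|^2 = z * conj(z) = (product of roots) = c/a = 1/(0.436) = 2.293578, so |z| = sqrt(2.293578) = 1.5145 for both roots.
Moduli of all roots: 1.5145, 1.5145.
All moduli strictly greater than 1? Yes.
Verdict: Invertible.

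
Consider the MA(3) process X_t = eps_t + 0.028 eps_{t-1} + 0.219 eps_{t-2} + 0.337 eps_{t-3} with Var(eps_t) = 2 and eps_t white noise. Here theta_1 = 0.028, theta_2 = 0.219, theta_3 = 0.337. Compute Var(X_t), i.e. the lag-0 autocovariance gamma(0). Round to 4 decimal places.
\gamma(0) = 2.3246

For an MA(q) process X_t = eps_t + sum_i theta_i eps_{t-i} with
Var(eps_t) = sigma^2, the variance is
  gamma(0) = sigma^2 * (1 + sum_i theta_i^2).
  sum_i theta_i^2 = (0.028)^2 + (0.219)^2 + (0.337)^2 = 0.000784 + 0.047961 + 0.113569 = 0.162314.
  gamma(0) = 2 * (1 + 0.162314) = 2 * 1.162314 = 2.324628, which rounds to 2.3246.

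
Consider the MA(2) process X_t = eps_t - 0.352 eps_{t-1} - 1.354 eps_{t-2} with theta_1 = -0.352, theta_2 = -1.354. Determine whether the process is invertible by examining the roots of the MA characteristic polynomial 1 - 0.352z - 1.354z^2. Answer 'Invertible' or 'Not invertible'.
\text{Not invertible}

The MA(q) characteristic polynomial is P(z) = 1 - 0.352z - 1.354z^2.
Invertibility requires all roots to lie outside the unit circle, i.e. |z| > 1 for every root.
Set 1 + (-0.352) z + (-1.354) z^2 = 0, i.e. a z^2 + b z + c = 0 with a = -1.354, b = -0.352, c = 1.
Discriminant D = b^2 - 4ac = (-0.352)^2 - 4*(-1.354)*1 = 0.123904 - (-5.416) = 5.539904.
D >= 0, so the roots are real: z = (-b +/- sqrt(D)) / (2a) = (0.352 +/- 2.3537) / (-2.708).
  z_1 = (0.352 + 2.3537) / (-2.708) = -0.9992,   |z_1| = 0.9992.
  z_2 = (0.352 - 2.3537) / (-2.708) = 0.7392,   |z_2| = 0.7392.
Moduli of all roots: 0.9992, 0.7392.
All moduli strictly greater than 1? No.
Verdict: Not invertible.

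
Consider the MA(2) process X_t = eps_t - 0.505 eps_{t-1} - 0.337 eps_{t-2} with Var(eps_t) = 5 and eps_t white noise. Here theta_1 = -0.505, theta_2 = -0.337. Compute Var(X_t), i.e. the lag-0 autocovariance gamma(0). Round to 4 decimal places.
\gamma(0) = 6.8430

For an MA(q) process X_t = eps_t + sum_i theta_i eps_{t-i} with
Var(eps_t) = sigma^2, the variance is
  gamma(0) = sigma^2 * (1 + sum_i theta_i^2).
  sum_i theta_i^2 = (-0.505)^2 + (-0.337)^2 = 0.255025 + 0.113569 = 0.368594.
  gamma(0) = 5 * (1 + 0.368594) = 5 * 1.368594 = 6.84297, which rounds to 6.8430.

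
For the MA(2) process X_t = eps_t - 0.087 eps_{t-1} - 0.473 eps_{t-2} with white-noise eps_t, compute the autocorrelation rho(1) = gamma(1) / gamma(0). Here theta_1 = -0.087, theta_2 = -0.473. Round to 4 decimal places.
\rho(1) = -0.0372

For an MA(q) process with theta_0 = 1, the autocovariance is
  gamma(k) = sigma^2 * sum_{i=0..q-k} theta_i * theta_{i+k},
and rho(k) = gamma(k) / gamma(0). Sigma^2 cancels.
  numerator   = (1)*(-0.087) + (-0.087)*(-0.473) = -0.045849.
  denominator = (1)^2 + (-0.087)^2 + (-0.473)^2 = 1.231298.
  rho(1) = -0.045849 / 1.231298 = -0.0372.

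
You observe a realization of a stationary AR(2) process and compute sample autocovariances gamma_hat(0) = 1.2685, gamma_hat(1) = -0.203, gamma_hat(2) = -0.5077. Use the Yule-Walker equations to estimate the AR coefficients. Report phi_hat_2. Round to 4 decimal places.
\hat\phi_{2} = -0.4370

The Yule-Walker equations for an AR(p) process read, in matrix form,
  Gamma_p phi = r_p,   with   (Gamma_p)_{ij} = gamma(|i - j|),
                       (r_p)_i = gamma(i),   i,j = 1..p.
Substitute the sample gammas (Toeplitz matrix and right-hand side of size 2):
  Gamma_p = [[1.2685, -0.203], [-0.203, 1.2685]]
  r_p     = [-0.203, -0.5077]
Written out:
  1.2685 phi_1 - 0.203 phi_2 = -0.203
  -0.203 phi_1 + 1.2685 phi_2 = -0.5077
Solve by Cramer's rule:
  det = gamma(0)^2 - gamma(1)^2 = (1.2685)^2 - (-0.203)^2 = 1.60909225 - 0.041209 = 1.56788325
  phi_hat_1 = [gamma(1) gamma(0) - gamma(1) gamma(2)] / det = [(-0.203)(1.2685) - (-0.203)(-0.5077)] / 1.56788325 = -0.3605686 / 1.56788325 = -0.23
  phi_hat_2 = [gamma(0) gamma(2) - gamma(1)^2] / det = [(1.2685)(-0.5077) - (-0.203)^2] / 1.56788325 = -0.68522645 / 1.56788325 = -0.437
So phi_hat = [-0.2300, -0.4370].
Therefore phi_hat_2 = -0.4370.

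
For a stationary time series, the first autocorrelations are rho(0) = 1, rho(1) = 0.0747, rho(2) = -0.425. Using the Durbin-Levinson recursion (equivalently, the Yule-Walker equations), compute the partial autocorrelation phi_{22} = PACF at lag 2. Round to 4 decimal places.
\phi_{22} = -0.4330

The PACF at lag k is phi_{kk}, the last component of the solution
to the Yule-Walker system G_k phi = r_k where
  (G_k)_{ij} = rho(|i - j|), (r_k)_i = rho(i), i,j = 1..k.
Equivalently, Durbin-Levinson gives phi_{kk} iteratively:
  phi_{11} = rho(1)
  phi_{kk} = [rho(k) - sum_{j=1..k-1} phi_{k-1,j} rho(k-j)]
            / [1 - sum_{j=1..k-1} phi_{k-1,j} rho(j)],
  phi_{k,j} = phi_{k-1,j} - phi_{kk} phi_{k-1,k-j},  j = 1..k-1.
Step k = 1:
  phi_11 = rho(1) = 0.0747.
Step k = 2:
  phi_22 = [rho(2) - phi_11 rho(1)] / [1 - phi_11 rho(1)] = [-0.425 - (0.0747)(0.0747)] / [1 - (0.0747)(0.0747)]
         = -0.43058009 / 0.99441991 = -0.433.
Therefore phi_{22} = -0.4330.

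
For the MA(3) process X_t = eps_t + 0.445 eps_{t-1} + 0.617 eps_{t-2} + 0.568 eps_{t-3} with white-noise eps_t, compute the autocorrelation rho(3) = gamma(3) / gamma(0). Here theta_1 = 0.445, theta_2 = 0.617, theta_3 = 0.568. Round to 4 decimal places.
\rho(3) = 0.2987

For an MA(q) process with theta_0 = 1, the autocovariance is
  gamma(k) = sigma^2 * sum_{i=0..q-k} theta_i * theta_{i+k},
and rho(k) = gamma(k) / gamma(0). Sigma^2 cancels.
  numerator   = (1)*(0.568) = 0.568.
  denominator = (1)^2 + (0.445)^2 + (0.617)^2 + (0.568)^2 = 1.901338.
  rho(3) = 0.568 / 1.901338 = 0.2987.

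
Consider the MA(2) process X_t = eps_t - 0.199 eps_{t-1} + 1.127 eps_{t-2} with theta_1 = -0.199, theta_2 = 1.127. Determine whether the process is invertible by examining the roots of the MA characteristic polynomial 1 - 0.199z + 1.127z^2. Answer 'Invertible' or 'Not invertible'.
\text{Not invertible}

The MA(q) characteristic polynomial is P(z) = 1 - 0.199z + 1.127z^2.
Invertibility requires all roots to lie outside the unit circle, i.e. |z| > 1 for every root.
Set 1 + (-0.199) z + (1.127) z^2 = 0, i.e. a z^2 + b z + c = 0 with a = 1.127, b = -0.199, c = 1.
Discriminant D = b^2 - 4ac = (-0.199)^2 - 4*(1.127)*1 = 0.039601 - (4.508) = -4.468399.
D < 0, so the roots are the complex-conjugate pair z = (-b +/- i sqrt(-D)) / (2a) = 0.0883 +/- 0.9378i.
For a conjugate pair |z|^2 = z * conj(z) = (product of roots) = c/a = 1/(1.127) = 0.887311, so |z| = sqrt(0.887311) = 0.942 for both roots.
Moduli of all roots: 0.9420, 0.9420.
All moduli strictly greater than 1? No.
Verdict: Not invertible.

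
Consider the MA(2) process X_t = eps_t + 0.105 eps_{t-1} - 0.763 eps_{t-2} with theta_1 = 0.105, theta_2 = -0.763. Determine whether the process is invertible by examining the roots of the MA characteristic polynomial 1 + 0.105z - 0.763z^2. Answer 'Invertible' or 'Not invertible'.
\text{Invertible}

The MA(q) characteristic polynomial is P(z) = 1 + 0.105z - 0.763z^2.
Invertibility requires all roots to lie outside the unit circle, i.e. |z| > 1 for every root.
Set 1 + (0.105) z + (-0.763) z^2 = 0, i.e. a z^2 + b z + c = 0 with a = -0.763, b = 0.105, c = 1.
Discriminant D = b^2 - 4ac = (0.105)^2 - 4*(-0.763)*1 = 0.011025 - (-3.052) = 3.063025.
D >= 0, so the roots are real: z = (-b +/- sqrt(D)) / (2a) = (-0.105 +/- 1.75015) / (-1.526).
  z_1 = (-0.105 + 1.75015) / (-1.526) = -1.0781,   |z_1| = 1.0781.
  z_2 = (-0.105 - 1.75015) / (-1.526) = 1.2157,   |z_2| = 1.2157.
Moduli of all roots: 1.0781, 1.2157.
All moduli strictly greater than 1? Yes.
Verdict: Invertible.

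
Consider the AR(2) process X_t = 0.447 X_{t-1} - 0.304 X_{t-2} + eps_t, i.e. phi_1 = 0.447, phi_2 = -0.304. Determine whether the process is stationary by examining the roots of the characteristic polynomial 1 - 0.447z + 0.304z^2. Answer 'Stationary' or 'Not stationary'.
\text{Stationary}

The AR(p) characteristic polynomial is P(z) = 1 - 0.447z + 0.304z^2.
Stationarity requires all roots to lie outside the unit circle, i.e. |z| > 1 for every root.
Set 1 + (-0.447) z + (0.304) z^2 = 0, i.e. a z^2 + b z + c = 0 with a = 0.304, b = -0.447, c = 1.
Discriminant D = b^2 - 4ac = (-0.447)^2 - 4*(0.304)*1 = 0.199809 - (1.216) = -1.016191.
D < 0, so the roots are the complex-conjugate pair z = (-b +/- i sqrt(-D)) / (2a) = 0.7352 +/- 1.658i.
For a conjugate pair |z|^2 = z * conj(z) = (product of roots) = c/a = 1/(0.304) = 3.289474, so |z| = sqrt(3.289474) = 1.8137 for both roots.
Moduli of all roots: 1.8137, 1.8137.
All moduli strictly greater than 1? Yes.
Verdict: Stationary.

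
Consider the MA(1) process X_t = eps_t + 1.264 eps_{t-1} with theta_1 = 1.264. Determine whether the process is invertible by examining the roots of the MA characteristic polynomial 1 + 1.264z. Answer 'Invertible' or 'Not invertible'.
\text{Not invertible}

The MA(q) characteristic polynomial is P(z) = 1 + 1.264z.
Invertibility requires all roots to lie outside the unit circle, i.e. |z| > 1 for every root.
This is linear in z: 1 + (1.264) z = 0  =>  z = -1/(1.264) = -0.791139,  |z| = 0.791139.
Moduli of all roots: 0.7911.
All moduli strictly greater than 1? No.
Verdict: Not invertible.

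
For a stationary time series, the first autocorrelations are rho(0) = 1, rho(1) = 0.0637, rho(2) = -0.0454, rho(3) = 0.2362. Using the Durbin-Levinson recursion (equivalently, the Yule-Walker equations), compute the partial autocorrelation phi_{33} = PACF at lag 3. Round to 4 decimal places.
\phi_{33} = 0.2440

The PACF at lag k is phi_{kk}, the last component of the solution
to the Yule-Walker system G_k phi = r_k where
  (G_k)_{ij} = rho(|i - j|), (r_k)_i = rho(i), i,j = 1..k.
Equivalently, Durbin-Levinson gives phi_{kk} iteratively:
  phi_{11} = rho(1)
  phi_{kk} = [rho(k) - sum_{j=1..k-1} phi_{k-1,j} rho(k-j)]
            / [1 - sum_{j=1..k-1} phi_{k-1,j} rho(j)],
  phi_{k,j} = phi_{k-1,j} - phi_{kk} phi_{k-1,k-j},  j = 1..k-1.
Step k = 1:
  phi_11 = rho(1) = 0.0637.
Step k = 2:
  phi_22 = [rho(2) - phi_11 rho(1)] / [1 - phi_11 rho(1)] = [-0.0454 - (0.0637)(0.0637)] / [1 - (0.0637)(0.0637)]
         = -0.04945769 / 0.99594231 = -0.049659.
  Update: phi_21 = phi_11 - phi_22 phi_11 = 0.0637 - (-0.049659)(0.0637) = 0.066863.
Step k = 3:
  phi_33 = [rho(3) - phi_21 rho(2) - phi_22 rho(1)] / [1 - phi_21 rho(1) - phi_22 rho(2)]
    numerator   = 0.2362 - (0.066863)(-0.0454) - (-0.049659)(0.0637) = 0.24239888
    denominator = 1 - (0.066863)(0.0637) - (-0.049659)(-0.0454) = 0.99348628
  phi_33 = 0.24239888 / 0.99348628 = 0.244.
Therefore phi_{33} = 0.2440.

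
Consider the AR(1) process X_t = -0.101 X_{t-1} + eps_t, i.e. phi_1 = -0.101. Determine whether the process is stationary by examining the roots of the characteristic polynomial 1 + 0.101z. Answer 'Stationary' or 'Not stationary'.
\text{Stationary}

The AR(p) characteristic polynomial is P(z) = 1 + 0.101z.
Stationarity requires all roots to lie outside the unit circle, i.e. |z| > 1 for every root.
This is linear in z: 1 + (0.101) z = 0  =>  z = -1/(0.101) = -9.90099,  |z| = 9.90099.
Moduli of all roots: 9.9010.
All moduli strictly greater than 1? Yes.
Verdict: Stationary.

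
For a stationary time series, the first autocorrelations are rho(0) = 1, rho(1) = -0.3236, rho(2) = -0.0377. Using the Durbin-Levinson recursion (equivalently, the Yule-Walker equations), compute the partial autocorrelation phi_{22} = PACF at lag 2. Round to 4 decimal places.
\phi_{22} = -0.1591

The PACF at lag k is phi_{kk}, the last component of the solution
to the Yule-Walker system G_k phi = r_k where
  (G_k)_{ij} = rho(|i - j|), (r_k)_i = rho(i), i,j = 1..k.
Equivalently, Durbin-Levinson gives phi_{kk} iteratively:
  phi_{11} = rho(1)
  phi_{kk} = [rho(k) - sum_{j=1..k-1} phi_{k-1,j} rho(k-j)]
            / [1 - sum_{j=1..k-1} phi_{k-1,j} rho(j)],
  phi_{k,j} = phi_{k-1,j} - phi_{kk} phi_{k-1,k-j},  j = 1..k-1.
Step k = 1:
  phi_11 = rho(1) = -0.3236.
Step k = 2:
  phi_22 = [rho(2) - phi_11 rho(1)] / [1 - phi_11 rho(1)] = [-0.0377 - (-0.3236)(-0.3236)] / [1 - (-0.3236)(-0.3236)]
         = -0.14241696 / 0.89528304 = -0.1591.
Therefore phi_{22} = -0.1591.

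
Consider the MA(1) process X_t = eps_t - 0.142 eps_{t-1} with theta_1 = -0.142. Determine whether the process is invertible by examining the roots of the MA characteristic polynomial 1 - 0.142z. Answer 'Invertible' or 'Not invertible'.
\text{Invertible}

The MA(q) characteristic polynomial is P(z) = 1 - 0.142z.
Invertibility requires all roots to lie outside the unit circle, i.e. |z| > 1 for every root.
This is linear in z: 1 + (-0.142) z = 0  =>  z = -1/(-0.142) = 7.042254,  |z| = 7.042254.
Moduli of all roots: 7.0423.
All moduli strictly greater than 1? Yes.
Verdict: Invertible.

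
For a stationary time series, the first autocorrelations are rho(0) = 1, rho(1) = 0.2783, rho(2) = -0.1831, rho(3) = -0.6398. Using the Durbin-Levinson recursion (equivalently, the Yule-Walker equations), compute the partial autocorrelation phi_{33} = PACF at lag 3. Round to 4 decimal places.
\phi_{33} = -0.5841

The PACF at lag k is phi_{kk}, the last component of the solution
to the Yule-Walker system G_k phi = r_k where
  (G_k)_{ij} = rho(|i - j|), (r_k)_i = rho(i), i,j = 1..k.
Equivalently, Durbin-Levinson gives phi_{kk} iteratively:
  phi_{11} = rho(1)
  phi_{kk} = [rho(k) - sum_{j=1..k-1} phi_{k-1,j} rho(k-j)]
            / [1 - sum_{j=1..k-1} phi_{k-1,j} rho(j)],
  phi_{k,j} = phi_{k-1,j} - phi_{kk} phi_{k-1,k-j},  j = 1..k-1.
Step k = 1:
  phi_11 = rho(1) = 0.2783.
Step k = 2:
  phi_22 = [rho(2) - phi_11 rho(1)] / [1 - phi_11 rho(1)] = [-0.1831 - (0.2783)(0.2783)] / [1 - (0.2783)(0.2783)]
         = -0.26055089 / 0.92254911 = -0.282425.
  Update: phi_21 = phi_11 - phi_22 phi_11 = 0.2783 - (-0.282425)(0.2783) = 0.356899.
Step k = 3:
  phi_33 = [rho(3) - phi_21 rho(2) - phi_22 rho(1)] / [1 - phi_21 rho(1) - phi_22 rho(2)]
    numerator   = -0.6398 - (0.356899)(-0.1831) - (-0.282425)(0.2783) = -0.49585295
    denominator = 1 - (0.356899)(0.2783) - (-0.282425)(-0.1831) = 0.84896304
  phi_33 = -0.49585295 / 0.84896304 = -0.5841.
Therefore phi_{33} = -0.5841.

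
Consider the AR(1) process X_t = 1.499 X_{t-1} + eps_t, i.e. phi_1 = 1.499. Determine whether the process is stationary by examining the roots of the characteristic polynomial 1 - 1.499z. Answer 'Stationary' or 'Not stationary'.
\text{Not stationary}

The AR(p) characteristic polynomial is P(z) = 1 - 1.499z.
Stationarity requires all roots to lie outside the unit circle, i.e. |z| > 1 for every root.
This is linear in z: 1 + (-1.499) z = 0  =>  z = -1/(-1.499) = 0.667111,  |z| = 0.667111.
Moduli of all roots: 0.6671.
All moduli strictly greater than 1? No.
Verdict: Not stationary.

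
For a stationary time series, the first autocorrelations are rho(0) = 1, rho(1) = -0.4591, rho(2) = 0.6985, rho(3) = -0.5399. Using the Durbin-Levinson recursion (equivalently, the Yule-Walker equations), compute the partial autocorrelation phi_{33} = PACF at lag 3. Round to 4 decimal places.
\phi_{33} = -0.2740

The PACF at lag k is phi_{kk}, the last component of the solution
to the Yule-Walker system G_k phi = r_k where
  (G_k)_{ij} = rho(|i - j|), (r_k)_i = rho(i), i,j = 1..k.
Equivalently, Durbin-Levinson gives phi_{kk} iteratively:
  phi_{11} = rho(1)
  phi_{kk} = [rho(k) - sum_{j=1..k-1} phi_{k-1,j} rho(k-j)]
            / [1 - sum_{j=1..k-1} phi_{k-1,j} rho(j)],
  phi_{k,j} = phi_{k-1,j} - phi_{kk} phi_{k-1,k-j},  j = 1..k-1.
Step k = 1:
  phi_11 = rho(1) = -0.4591.
Step k = 2:
  phi_22 = [rho(2) - phi_11 rho(1)] / [1 - phi_11 rho(1)] = [0.6985 - (-0.4591)(-0.4591)] / [1 - (-0.4591)(-0.4591)]
         = 0.48772719 / 0.78922719 = 0.617981.
  Update: phi_21 = phi_11 - phi_22 phi_11 = -0.4591 - (0.617981)(-0.4591) = -0.175385.
Step k = 3:
  phi_33 = [rho(3) - phi_21 rho(2) - phi_22 rho(1)] / [1 - phi_21 rho(1) - phi_22 rho(2)]
    numerator   = -0.5399 - (-0.175385)(0.6985) - (0.617981)(-0.4591) = -0.13367859
    denominator = 1 - (-0.175385)(-0.4591) - (0.617981)(0.6985) = 0.48782119
  phi_33 = -0.13367859 / 0.48782119 = -0.274.
Therefore phi_{33} = -0.2740.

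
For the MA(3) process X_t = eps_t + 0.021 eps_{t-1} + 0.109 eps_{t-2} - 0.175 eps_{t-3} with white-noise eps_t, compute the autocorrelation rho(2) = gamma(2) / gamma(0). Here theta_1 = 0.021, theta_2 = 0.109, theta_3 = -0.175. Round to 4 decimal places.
\rho(2) = 0.1010

For an MA(q) process with theta_0 = 1, the autocovariance is
  gamma(k) = sigma^2 * sum_{i=0..q-k} theta_i * theta_{i+k},
and rho(k) = gamma(k) / gamma(0). Sigma^2 cancels.
  numerator   = (1)*(0.109) + (0.021)*(-0.175) = 0.105325.
  denominator = (1)^2 + (0.021)^2 + (0.109)^2 + (-0.175)^2 = 1.042947.
  rho(2) = 0.105325 / 1.042947 = 0.1010.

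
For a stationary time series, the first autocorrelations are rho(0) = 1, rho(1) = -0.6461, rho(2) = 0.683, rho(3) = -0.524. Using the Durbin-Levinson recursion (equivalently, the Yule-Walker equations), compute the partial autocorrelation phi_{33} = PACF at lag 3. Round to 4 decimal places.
\phi_{33} = 0.0231

The PACF at lag k is phi_{kk}, the last component of the solution
to the Yule-Walker system G_k phi = r_k where
  (G_k)_{ij} = rho(|i - j|), (r_k)_i = rho(i), i,j = 1..k.
Equivalently, Durbin-Levinson gives phi_{kk} iteratively:
  phi_{11} = rho(1)
  phi_{kk} = [rho(k) - sum_{j=1..k-1} phi_{k-1,j} rho(k-j)]
            / [1 - sum_{j=1..k-1} phi_{k-1,j} rho(j)],
  phi_{k,j} = phi_{k-1,j} - phi_{kk} phi_{k-1,k-j},  j = 1..k-1.
Step k = 1:
  phi_11 = rho(1) = -0.6461.
Step k = 2:
  phi_22 = [rho(2) - phi_11 rho(1)] / [1 - phi_11 rho(1)] = [0.683 - (-0.6461)(-0.6461)] / [1 - (-0.6461)(-0.6461)]
         = 0.26555479 / 0.58255479 = 0.455845.
  Update: phi_21 = phi_11 - phi_22 phi_11 = -0.6461 - (0.455845)(-0.6461) = -0.351578.
Step k = 3:
  phi_33 = [rho(3) - phi_21 rho(2) - phi_22 rho(1)] / [1 - phi_21 rho(1) - phi_22 rho(2)]
    numerator   = -0.524 - (-0.351578)(0.683) - (0.455845)(-0.6461) = 0.01064964
    denominator = 1 - (-0.351578)(-0.6461) - (0.455845)(0.683) = 0.46150292
  phi_33 = 0.01064964 / 0.46150292 = 0.0231.
Therefore phi_{33} = 0.0231.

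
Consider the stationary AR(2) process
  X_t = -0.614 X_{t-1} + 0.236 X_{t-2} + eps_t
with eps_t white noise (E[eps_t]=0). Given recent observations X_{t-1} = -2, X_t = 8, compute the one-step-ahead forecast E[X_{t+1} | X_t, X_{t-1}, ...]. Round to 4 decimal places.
E[X_{t+1} \mid \mathcal F_t] = -5.3840

For an AR(p) model X_t = c + sum_i phi_i X_{t-i} + eps_t, the
one-step-ahead conditional mean is
  E[X_{t+1} | X_t, ...] = c + sum_i phi_i X_{t+1-i}.
Substitute known values:
  E[X_{t+1} | ...] = (-0.614) * (8) + (0.236) * (-2)
                   = -5.3840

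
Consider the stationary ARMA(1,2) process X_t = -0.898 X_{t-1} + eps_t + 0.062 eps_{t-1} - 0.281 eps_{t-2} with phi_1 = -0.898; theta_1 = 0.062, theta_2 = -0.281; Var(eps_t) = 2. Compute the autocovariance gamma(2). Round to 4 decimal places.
\gamma(2) = 3.4829

Multiply the model equation by X_{t-k} and take expectations. With theta_0 = psi_0 = 1 and psi_j the MA(infinity) weights, this gives
  gamma(k) - sum_i phi_i gamma(k-i) = c_k,
  c_k = sigma^2 * sum_{j=k..q} theta_j psi_{j-k}   (c_k = 0 for k > q),
using gamma(-m) = gamma(m).
psi-weights needed (psi_j = theta_j + sum_i phi_i psi_{j-i}):
  psi_1 = theta_1 + phi_1 = 0.062 + (-0.898) = -0.836
  psi_2 = theta_2 + phi_1 psi_1 = -0.281 + (-0.898)(-0.836) = 0.469728
Right-hand sides:
  c_0 = sigma^2 (1 + theta_1 psi_1 + theta_2 psi_2) = 2 * (1 + (0.062)(-0.836) + (-0.281)(0.469728)) = 2 * 0.816174 = 1.632349
  c_1 = sigma^2 (theta_1 + theta_2 psi_1) = 2 * (0.062 + (-0.281)(-0.836)) = 0.593832
  c_2 = sigma^2 theta_2 = 2 * (-0.281) = -0.562
Equations for k = 0 and k = 1 (AR order 1):
  gamma(0) = phi_1 gamma(1) + c_0
  gamma(1) = phi_1 gamma(0) + c_1
Substituting the second into the first: gamma(0) (1 - phi_1^2) = c_0 + phi_1 c_1, so
  gamma(0) = (c_0 + phi_1 c_1) / (1 - phi_1^2) = (1.632349 + (-0.898)(0.593832)) / (1 - (-0.898)^2) = 1.099088 / 0.193596 = 5.677223.
  gamma(1) = phi_1 gamma(0) + c_1 = (-0.898)(5.677223) + (0.593832) = -4.504315.
For k = 2: gamma(2) = phi_1 gamma(1) + c_2
  = (-0.898)(-4.504315) + (-0.562) = 3.482874.
Therefore gamma(2) = 3.4829 (to 4 decimal places).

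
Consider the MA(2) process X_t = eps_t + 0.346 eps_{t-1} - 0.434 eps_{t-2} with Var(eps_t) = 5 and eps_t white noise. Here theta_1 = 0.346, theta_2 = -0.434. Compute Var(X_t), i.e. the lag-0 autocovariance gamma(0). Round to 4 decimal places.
\gamma(0) = 6.5404

For an MA(q) process X_t = eps_t + sum_i theta_i eps_{t-i} with
Var(eps_t) = sigma^2, the variance is
  gamma(0) = sigma^2 * (1 + sum_i theta_i^2).
  sum_i theta_i^2 = (0.346)^2 + (-0.434)^2 = 0.119716 + 0.188356 = 0.308072.
  gamma(0) = 5 * (1 + 0.308072) = 5 * 1.308072 = 6.54036, which rounds to 6.5404.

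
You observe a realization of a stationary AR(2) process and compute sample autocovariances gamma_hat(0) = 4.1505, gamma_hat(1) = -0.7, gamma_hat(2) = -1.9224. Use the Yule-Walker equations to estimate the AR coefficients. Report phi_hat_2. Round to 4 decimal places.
\hat\phi_{2} = -0.5060

The Yule-Walker equations for an AR(p) process read, in matrix form,
  Gamma_p phi = r_p,   with   (Gamma_p)_{ij} = gamma(|i - j|),
                       (r_p)_i = gamma(i),   i,j = 1..p.
Substitute the sample gammas (Toeplitz matrix and right-hand side of size 2):
  Gamma_p = [[4.1505, -0.7], [-0.7, 4.1505]]
  r_p     = [-0.7, -1.9224]
Written out:
  4.1505 phi_1 - 0.7 phi_2 = -0.7
  -0.7 phi_1 + 4.1505 phi_2 = -1.9224
Solve by Cramer's rule:
  det = gamma(0)^2 - gamma(1)^2 = (4.1505)^2 - (-0.7)^2 = 17.22665025 - 0.49 = 16.73665025
  phi_hat_1 = [gamma(1) gamma(0) - gamma(1) gamma(2)] / det = [(-0.7)(4.1505) - (-0.7)(-1.9224)] / 16.73665025 = -4.25103 / 16.73665025 = -0.254
  phi_hat_2 = [gamma(0) gamma(2) - gamma(1)^2] / det = [(4.1505)(-1.9224) - (-0.7)^2] / 16.73665025 = -8.4689212 / 16.73665025 = -0.506
So phi_hat = [-0.2540, -0.5060].
Therefore phi_hat_2 = -0.5060.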